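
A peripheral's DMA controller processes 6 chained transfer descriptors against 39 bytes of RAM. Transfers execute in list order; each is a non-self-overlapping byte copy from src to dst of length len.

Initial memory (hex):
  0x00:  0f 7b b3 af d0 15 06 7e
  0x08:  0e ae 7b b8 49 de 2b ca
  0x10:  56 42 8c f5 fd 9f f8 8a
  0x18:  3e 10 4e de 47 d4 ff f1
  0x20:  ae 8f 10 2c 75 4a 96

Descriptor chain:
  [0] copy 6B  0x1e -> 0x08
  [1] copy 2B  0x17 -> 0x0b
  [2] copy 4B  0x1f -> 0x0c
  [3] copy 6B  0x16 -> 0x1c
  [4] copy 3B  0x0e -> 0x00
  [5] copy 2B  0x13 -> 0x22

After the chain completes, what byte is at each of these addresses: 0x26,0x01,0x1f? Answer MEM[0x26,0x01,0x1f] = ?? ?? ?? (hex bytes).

MEM[0x26,0x01,0x1f] = 96 10 10

D0: mem[0x08..0x0d] <- [ff f1 ae 8f 10 2c]
D1: mem[0x0b..0x0c] <- [8a 3e]
D2: mem[0x0c..0x0f] <- [f1 ae 8f 10]
D3: mem[0x1c..0x21] <- [f8 8a 3e 10 4e de]
D4: mem[0x00..0x02] <- [8f 10 56]
D5: mem[0x22..0x23] <- [f5 fd]
query mem[0x26]=0x96, mem[0x01]=0x10, mem[0x1f]=0x10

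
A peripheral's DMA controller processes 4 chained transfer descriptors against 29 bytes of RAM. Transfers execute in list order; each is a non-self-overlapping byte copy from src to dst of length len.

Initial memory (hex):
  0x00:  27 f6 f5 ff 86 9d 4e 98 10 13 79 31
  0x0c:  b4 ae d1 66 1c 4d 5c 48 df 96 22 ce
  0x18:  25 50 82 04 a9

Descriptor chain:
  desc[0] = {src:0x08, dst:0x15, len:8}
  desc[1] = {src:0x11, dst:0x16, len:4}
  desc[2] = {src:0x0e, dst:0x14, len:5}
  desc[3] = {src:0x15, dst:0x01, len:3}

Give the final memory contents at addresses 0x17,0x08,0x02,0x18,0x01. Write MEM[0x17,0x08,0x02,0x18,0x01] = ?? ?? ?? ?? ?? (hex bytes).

D0: mem[0x15..0x1c] <- [10 13 79 31 b4 ae d1 66]
D1: mem[0x16..0x19] <- [4d 5c 48 df]
D2: mem[0x14..0x18] <- [d1 66 1c 4d 5c]
D3: mem[0x01..0x03] <- [66 1c 4d]
query mem[0x17]=0x4d, mem[0x08]=0x10, mem[0x02]=0x1c, mem[0x18]=0x5c, mem[0x01]=0x66

MEM[0x17,0x08,0x02,0x18,0x01] = 4d 10 1c 5c 66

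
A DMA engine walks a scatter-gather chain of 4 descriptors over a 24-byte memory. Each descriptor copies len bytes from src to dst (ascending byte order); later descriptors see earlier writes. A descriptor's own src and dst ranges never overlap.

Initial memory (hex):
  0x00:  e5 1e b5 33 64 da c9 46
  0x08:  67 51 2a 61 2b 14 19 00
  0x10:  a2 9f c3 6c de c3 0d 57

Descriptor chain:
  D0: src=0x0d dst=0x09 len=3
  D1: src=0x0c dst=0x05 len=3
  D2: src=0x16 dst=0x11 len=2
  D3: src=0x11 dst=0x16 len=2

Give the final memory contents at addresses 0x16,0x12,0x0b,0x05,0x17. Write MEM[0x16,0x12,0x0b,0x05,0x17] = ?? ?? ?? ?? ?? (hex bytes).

  after D0: wrote 3B at 0x09 = 141900
  after D1: wrote 3B at 0x05 = 2b1419
  after D2: wrote 2B at 0x11 = 0d57
  after D3: wrote 2B at 0x16 = 0d57
query mem[0x16]=0x0d, mem[0x12]=0x57, mem[0x0b]=0x00, mem[0x05]=0x2b, mem[0x17]=0x57

MEM[0x16,0x12,0x0b,0x05,0x17] = 0d 57 00 2b 57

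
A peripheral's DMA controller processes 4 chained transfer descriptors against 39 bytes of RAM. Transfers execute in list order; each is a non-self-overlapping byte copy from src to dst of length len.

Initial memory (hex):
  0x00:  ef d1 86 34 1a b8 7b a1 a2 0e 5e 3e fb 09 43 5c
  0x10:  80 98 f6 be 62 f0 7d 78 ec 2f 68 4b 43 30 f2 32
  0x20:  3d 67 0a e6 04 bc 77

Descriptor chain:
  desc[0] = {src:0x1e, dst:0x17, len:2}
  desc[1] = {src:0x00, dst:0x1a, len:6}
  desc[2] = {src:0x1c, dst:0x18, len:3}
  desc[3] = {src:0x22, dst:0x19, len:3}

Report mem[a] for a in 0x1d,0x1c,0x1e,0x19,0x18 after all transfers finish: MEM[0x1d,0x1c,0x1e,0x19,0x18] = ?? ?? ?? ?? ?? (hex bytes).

#0 dst[0x17+2] := {0xf2,0x32}
#1 dst[0x1a+6] := {0xef,0xd1,0x86,0x34,0x1a,0xb8}
#2 dst[0x18+3] := {0x86,0x34,0x1a}
#3 dst[0x19+3] := {0x0a,0xe6,0x04}
query mem[0x1d]=0x34, mem[0x1c]=0x86, mem[0x1e]=0x1a, mem[0x19]=0x0a, mem[0x18]=0x86

MEM[0x1d,0x1c,0x1e,0x19,0x18] = 34 86 1a 0a 86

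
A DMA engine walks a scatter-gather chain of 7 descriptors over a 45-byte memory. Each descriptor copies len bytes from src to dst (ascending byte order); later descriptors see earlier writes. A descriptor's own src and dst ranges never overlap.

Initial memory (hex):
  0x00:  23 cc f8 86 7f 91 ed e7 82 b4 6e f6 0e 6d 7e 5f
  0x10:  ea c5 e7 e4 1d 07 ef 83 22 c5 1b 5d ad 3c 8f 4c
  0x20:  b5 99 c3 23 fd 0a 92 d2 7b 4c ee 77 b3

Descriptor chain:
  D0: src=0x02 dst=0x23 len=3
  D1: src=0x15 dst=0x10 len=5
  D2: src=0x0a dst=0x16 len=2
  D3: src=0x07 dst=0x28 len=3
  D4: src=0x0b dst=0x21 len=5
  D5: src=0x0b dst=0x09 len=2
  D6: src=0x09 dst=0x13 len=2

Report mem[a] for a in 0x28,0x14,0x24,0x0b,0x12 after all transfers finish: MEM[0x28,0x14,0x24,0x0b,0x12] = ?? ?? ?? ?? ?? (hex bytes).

MEM[0x28,0x14,0x24,0x0b,0x12] = e7 0e 7e f6 83

#0 dst[0x23+3] := {0xf8,0x86,0x7f}
#1 dst[0x10+5] := {0x07,0xef,0x83,0x22,0xc5}
#2 dst[0x16+2] := {0x6e,0xf6}
#3 dst[0x28+3] := {0xe7,0x82,0xb4}
#4 dst[0x21+5] := {0xf6,0x0e,0x6d,0x7e,0x5f}
#5 dst[0x09+2] := {0xf6,0x0e}
#6 dst[0x13+2] := {0xf6,0x0e}
query mem[0x28]=0xe7, mem[0x14]=0x0e, mem[0x24]=0x7e, mem[0x0b]=0xf6, mem[0x12]=0x83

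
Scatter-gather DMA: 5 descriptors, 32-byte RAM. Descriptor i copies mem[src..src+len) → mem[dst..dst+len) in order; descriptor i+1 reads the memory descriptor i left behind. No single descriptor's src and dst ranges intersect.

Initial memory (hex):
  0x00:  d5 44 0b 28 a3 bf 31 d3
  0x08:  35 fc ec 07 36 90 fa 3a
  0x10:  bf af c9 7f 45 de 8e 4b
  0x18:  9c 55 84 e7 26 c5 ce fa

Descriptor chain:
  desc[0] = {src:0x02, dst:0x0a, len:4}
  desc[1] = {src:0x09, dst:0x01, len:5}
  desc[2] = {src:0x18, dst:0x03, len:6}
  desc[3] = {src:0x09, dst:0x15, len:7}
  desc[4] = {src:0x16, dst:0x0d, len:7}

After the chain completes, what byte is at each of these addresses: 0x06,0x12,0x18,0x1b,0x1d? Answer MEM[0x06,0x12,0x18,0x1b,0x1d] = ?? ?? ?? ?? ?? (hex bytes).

  after D0: wrote 4B at 0x0a = 0b28a3bf
  after D1: wrote 5B at 0x01 = fc0b28a3bf
  after D2: wrote 6B at 0x03 = 9c5584e726c5
  after D3: wrote 7B at 0x15 = fc0b28a3bffa3a
  after D4: wrote 7B at 0x0d = 0b28a3bffa3a26
query mem[0x06]=0xe7, mem[0x12]=0x3a, mem[0x18]=0xa3, mem[0x1b]=0x3a, mem[0x1d]=0xc5

MEM[0x06,0x12,0x18,0x1b,0x1d] = e7 3a a3 3a c5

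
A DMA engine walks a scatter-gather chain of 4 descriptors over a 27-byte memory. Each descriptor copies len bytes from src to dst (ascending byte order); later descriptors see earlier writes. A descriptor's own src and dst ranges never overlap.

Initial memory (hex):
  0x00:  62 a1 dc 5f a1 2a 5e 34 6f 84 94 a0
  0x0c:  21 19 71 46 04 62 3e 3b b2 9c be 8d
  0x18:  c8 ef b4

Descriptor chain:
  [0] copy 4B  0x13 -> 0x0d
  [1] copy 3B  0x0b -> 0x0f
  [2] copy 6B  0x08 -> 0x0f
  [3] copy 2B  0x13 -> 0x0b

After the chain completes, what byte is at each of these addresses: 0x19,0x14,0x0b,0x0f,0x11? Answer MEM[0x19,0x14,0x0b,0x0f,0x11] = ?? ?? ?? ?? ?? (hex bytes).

#0 dst[0x0d+4] := {0x3b,0xb2,0x9c,0xbe}
#1 dst[0x0f+3] := {0xa0,0x21,0x3b}
#2 dst[0x0f+6] := {0x6f,0x84,0x94,0xa0,0x21,0x3b}
#3 dst[0x0b+2] := {0x21,0x3b}
query mem[0x19]=0xef, mem[0x14]=0x3b, mem[0x0b]=0x21, mem[0x0f]=0x6f, mem[0x11]=0x94

MEM[0x19,0x14,0x0b,0x0f,0x11] = ef 3b 21 6f 94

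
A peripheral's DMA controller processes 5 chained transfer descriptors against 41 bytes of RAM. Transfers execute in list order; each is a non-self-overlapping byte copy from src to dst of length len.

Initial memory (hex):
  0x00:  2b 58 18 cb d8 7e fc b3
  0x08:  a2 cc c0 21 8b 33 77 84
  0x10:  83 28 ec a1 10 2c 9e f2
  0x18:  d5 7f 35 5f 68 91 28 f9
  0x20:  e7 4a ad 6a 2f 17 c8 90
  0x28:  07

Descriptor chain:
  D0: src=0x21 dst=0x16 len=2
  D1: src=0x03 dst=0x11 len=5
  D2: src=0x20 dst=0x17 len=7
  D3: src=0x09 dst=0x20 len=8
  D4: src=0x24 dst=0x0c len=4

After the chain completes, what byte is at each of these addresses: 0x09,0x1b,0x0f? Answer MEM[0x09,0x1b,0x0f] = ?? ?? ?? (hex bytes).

[0] 0x21->0x16 len=2 : 4a ad
[1] 0x03->0x11 len=5 : cb d8 7e fc b3
[2] 0x20->0x17 len=7 : e7 4a ad 6a 2f 17 c8
[3] 0x09->0x20 len=8 : cc c0 21 8b 33 77 84 83
[4] 0x24->0x0c len=4 : 33 77 84 83
query mem[0x09]=0xcc, mem[0x1b]=0x2f, mem[0x0f]=0x83

MEM[0x09,0x1b,0x0f] = cc 2f 83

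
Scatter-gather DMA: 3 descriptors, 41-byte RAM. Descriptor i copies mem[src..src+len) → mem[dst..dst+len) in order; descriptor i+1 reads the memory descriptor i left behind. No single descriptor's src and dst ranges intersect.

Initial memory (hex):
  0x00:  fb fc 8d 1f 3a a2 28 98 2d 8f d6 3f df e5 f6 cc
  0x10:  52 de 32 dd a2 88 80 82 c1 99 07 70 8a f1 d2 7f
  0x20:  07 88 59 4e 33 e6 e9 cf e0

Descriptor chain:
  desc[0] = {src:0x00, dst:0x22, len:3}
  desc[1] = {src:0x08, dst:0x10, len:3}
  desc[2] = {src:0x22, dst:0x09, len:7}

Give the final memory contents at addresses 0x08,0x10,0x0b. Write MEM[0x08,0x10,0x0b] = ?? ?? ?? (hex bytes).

[0] 0x00->0x22 len=3 : fb fc 8d
[1] 0x08->0x10 len=3 : 2d 8f d6
[2] 0x22->0x09 len=7 : fb fc 8d e6 e9 cf e0
query mem[0x08]=0x2d, mem[0x10]=0x2d, mem[0x0b]=0x8d

MEM[0x08,0x10,0x0b] = 2d 2d 8d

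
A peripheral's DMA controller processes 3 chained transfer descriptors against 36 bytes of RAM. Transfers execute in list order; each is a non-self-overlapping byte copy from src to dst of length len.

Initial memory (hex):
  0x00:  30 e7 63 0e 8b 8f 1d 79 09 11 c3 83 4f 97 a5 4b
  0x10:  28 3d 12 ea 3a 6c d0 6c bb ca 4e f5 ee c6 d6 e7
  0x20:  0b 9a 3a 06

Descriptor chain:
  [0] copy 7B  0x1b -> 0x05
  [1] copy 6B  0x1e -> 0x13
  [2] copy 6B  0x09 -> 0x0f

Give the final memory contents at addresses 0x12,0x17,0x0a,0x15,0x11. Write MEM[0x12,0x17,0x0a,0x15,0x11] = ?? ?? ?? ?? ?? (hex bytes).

D0: mem[0x05..0x0b] <- [f5 ee c6 d6 e7 0b 9a]
D1: mem[0x13..0x18] <- [d6 e7 0b 9a 3a 06]
D2: mem[0x0f..0x14] <- [e7 0b 9a 4f 97 a5]
query mem[0x12]=0x4f, mem[0x17]=0x3a, mem[0x0a]=0x0b, mem[0x15]=0x0b, mem[0x11]=0x9a

MEM[0x12,0x17,0x0a,0x15,0x11] = 4f 3a 0b 0b 9a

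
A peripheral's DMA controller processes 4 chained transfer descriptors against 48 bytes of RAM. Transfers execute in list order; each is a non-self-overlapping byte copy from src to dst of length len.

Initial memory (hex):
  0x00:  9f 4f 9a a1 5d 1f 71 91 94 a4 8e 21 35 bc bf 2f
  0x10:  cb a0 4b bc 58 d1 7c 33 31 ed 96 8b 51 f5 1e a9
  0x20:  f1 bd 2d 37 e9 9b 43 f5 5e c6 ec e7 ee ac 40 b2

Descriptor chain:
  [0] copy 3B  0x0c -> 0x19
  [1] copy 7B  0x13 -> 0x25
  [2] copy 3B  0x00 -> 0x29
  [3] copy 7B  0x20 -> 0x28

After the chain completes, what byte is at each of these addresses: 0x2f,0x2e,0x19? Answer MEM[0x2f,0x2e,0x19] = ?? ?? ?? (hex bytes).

  after D0: wrote 3B at 0x19 = 35bcbf
  after D1: wrote 7B at 0x25 = bc58d17c333135
  after D2: wrote 3B at 0x29 = 9f4f9a
  after D3: wrote 7B at 0x28 = f1bd2d37e9bc58
query mem[0x2f]=0xb2, mem[0x2e]=0x58, mem[0x19]=0x35

MEM[0x2f,0x2e,0x19] = b2 58 35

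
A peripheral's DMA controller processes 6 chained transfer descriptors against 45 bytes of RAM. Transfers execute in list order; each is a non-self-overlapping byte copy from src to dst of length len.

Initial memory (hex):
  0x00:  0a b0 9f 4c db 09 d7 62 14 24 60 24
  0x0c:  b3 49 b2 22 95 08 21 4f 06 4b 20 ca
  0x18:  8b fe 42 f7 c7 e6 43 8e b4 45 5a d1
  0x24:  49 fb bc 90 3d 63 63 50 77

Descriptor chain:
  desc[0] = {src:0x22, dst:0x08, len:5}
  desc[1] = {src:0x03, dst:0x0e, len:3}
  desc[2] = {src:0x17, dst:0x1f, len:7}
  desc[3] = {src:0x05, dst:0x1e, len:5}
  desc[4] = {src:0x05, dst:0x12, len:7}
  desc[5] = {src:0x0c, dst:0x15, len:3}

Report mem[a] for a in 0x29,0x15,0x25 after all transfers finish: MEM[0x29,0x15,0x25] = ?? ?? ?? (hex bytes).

[0] 0x22->0x08 len=5 : 5a d1 49 fb bc
[1] 0x03->0x0e len=3 : 4c db 09
[2] 0x17->0x1f len=7 : ca 8b fe 42 f7 c7 e6
[3] 0x05->0x1e len=5 : 09 d7 62 5a d1
[4] 0x05->0x12 len=7 : 09 d7 62 5a d1 49 fb
[5] 0x0c->0x15 len=3 : bc 49 4c
query mem[0x29]=0x63, mem[0x15]=0xbc, mem[0x25]=0xe6

MEM[0x29,0x15,0x25] = 63 bc e6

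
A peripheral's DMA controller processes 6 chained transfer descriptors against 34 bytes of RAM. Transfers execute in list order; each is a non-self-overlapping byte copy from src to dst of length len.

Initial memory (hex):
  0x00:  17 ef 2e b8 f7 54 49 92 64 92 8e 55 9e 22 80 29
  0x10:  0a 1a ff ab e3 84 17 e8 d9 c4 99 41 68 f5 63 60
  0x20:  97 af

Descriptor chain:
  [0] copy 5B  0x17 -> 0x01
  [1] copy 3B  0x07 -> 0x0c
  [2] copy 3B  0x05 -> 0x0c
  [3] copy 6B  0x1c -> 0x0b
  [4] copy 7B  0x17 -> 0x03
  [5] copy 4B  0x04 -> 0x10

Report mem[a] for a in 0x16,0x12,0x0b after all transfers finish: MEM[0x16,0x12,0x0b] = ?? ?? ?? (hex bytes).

MEM[0x16,0x12,0x0b] = 17 99 68

[0] 0x17->0x01 len=5 : e8 d9 c4 99 41
[1] 0x07->0x0c len=3 : 92 64 92
[2] 0x05->0x0c len=3 : 41 49 92
[3] 0x1c->0x0b len=6 : 68 f5 63 60 97 af
[4] 0x17->0x03 len=7 : e8 d9 c4 99 41 68 f5
[5] 0x04->0x10 len=4 : d9 c4 99 41
query mem[0x16]=0x17, mem[0x12]=0x99, mem[0x0b]=0x68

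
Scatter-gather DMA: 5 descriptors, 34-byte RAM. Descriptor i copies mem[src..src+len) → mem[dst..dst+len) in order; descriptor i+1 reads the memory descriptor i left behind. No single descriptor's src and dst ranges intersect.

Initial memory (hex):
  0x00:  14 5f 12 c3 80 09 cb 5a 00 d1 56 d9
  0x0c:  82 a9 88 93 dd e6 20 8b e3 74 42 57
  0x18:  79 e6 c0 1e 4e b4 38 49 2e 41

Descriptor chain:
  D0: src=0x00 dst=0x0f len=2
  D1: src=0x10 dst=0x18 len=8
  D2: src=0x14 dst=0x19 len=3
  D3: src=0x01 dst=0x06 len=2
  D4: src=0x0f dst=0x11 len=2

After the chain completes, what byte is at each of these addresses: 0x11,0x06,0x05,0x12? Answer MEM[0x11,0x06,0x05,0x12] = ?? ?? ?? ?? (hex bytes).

MEM[0x11,0x06,0x05,0x12] = 14 5f 09 5f

D0: mem[0x0f..0x10] <- [14 5f]
D1: mem[0x18..0x1f] <- [5f e6 20 8b e3 74 42 57]
D2: mem[0x19..0x1b] <- [e3 74 42]
D3: mem[0x06..0x07] <- [5f 12]
D4: mem[0x11..0x12] <- [14 5f]
query mem[0x11]=0x14, mem[0x06]=0x5f, mem[0x05]=0x09, mem[0x12]=0x5f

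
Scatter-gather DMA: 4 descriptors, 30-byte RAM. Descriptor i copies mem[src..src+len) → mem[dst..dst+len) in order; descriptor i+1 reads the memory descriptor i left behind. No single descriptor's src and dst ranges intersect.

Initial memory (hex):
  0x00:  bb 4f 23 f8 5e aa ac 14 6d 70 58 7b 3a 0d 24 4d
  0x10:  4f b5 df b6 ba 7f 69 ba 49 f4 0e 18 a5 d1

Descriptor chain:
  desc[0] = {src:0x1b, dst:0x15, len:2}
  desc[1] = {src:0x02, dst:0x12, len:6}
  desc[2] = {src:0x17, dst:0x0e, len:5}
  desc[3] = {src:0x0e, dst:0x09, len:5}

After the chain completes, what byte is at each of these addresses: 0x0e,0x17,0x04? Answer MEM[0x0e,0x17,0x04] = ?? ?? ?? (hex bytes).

MEM[0x0e,0x17,0x04] = 14 14 5e

#0 dst[0x15+2] := {0x18,0xa5}
#1 dst[0x12+6] := {0x23,0xf8,0x5e,0xaa,0xac,0x14}
#2 dst[0x0e+5] := {0x14,0x49,0xf4,0x0e,0x18}
#3 dst[0x09+5] := {0x14,0x49,0xf4,0x0e,0x18}
query mem[0x0e]=0x14, mem[0x17]=0x14, mem[0x04]=0x5e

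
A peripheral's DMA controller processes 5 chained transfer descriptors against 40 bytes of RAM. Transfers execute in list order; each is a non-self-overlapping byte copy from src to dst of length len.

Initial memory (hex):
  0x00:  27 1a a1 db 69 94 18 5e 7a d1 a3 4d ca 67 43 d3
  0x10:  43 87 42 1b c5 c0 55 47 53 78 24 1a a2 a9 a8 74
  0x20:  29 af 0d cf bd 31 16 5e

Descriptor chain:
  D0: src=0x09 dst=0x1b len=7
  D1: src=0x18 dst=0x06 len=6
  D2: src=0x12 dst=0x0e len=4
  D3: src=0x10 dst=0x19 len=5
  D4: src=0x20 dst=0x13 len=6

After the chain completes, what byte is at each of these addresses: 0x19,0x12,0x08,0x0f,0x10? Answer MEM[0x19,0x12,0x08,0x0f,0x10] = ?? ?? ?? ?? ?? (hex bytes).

MEM[0x19,0x12,0x08,0x0f,0x10] = c5 42 24 1b c5

[0] 0x09->0x1b len=7 : d1 a3 4d ca 67 43 d3
[1] 0x18->0x06 len=6 : 53 78 24 d1 a3 4d
[2] 0x12->0x0e len=4 : 42 1b c5 c0
[3] 0x10->0x19 len=5 : c5 c0 42 1b c5
[4] 0x20->0x13 len=6 : 43 d3 0d cf bd 31
query mem[0x19]=0xc5, mem[0x12]=0x42, mem[0x08]=0x24, mem[0x0f]=0x1b, mem[0x10]=0xc5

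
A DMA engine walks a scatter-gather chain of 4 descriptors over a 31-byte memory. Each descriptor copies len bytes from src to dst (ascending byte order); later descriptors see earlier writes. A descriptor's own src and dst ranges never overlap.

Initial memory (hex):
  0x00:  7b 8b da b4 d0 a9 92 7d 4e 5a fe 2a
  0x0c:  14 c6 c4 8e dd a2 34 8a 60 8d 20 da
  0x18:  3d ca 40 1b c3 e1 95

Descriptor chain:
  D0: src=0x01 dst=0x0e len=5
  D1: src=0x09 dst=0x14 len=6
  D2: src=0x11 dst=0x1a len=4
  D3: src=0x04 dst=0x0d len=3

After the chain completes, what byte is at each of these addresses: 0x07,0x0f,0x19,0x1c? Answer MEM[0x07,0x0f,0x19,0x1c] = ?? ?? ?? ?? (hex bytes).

D0: mem[0x0e..0x12] <- [8b da b4 d0 a9]
D1: mem[0x14..0x19] <- [5a fe 2a 14 c6 8b]
D2: mem[0x1a..0x1d] <- [d0 a9 8a 5a]
D3: mem[0x0d..0x0f] <- [d0 a9 92]
query mem[0x07]=0x7d, mem[0x0f]=0x92, mem[0x19]=0x8b, mem[0x1c]=0x8a

MEM[0x07,0x0f,0x19,0x1c] = 7d 92 8b 8a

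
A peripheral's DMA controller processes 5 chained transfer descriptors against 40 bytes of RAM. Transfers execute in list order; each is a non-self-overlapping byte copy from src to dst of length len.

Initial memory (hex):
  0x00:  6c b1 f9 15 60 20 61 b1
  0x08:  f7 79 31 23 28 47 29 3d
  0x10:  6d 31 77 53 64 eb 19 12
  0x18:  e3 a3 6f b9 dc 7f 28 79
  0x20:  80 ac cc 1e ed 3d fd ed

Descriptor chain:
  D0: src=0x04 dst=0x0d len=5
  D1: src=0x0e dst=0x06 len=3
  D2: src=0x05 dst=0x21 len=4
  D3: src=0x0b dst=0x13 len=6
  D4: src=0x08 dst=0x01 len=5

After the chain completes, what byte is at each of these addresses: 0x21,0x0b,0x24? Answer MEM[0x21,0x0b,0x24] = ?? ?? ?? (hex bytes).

MEM[0x21,0x0b,0x24] = 20 23 b1

D0: mem[0x0d..0x11] <- [60 20 61 b1 f7]
D1: mem[0x06..0x08] <- [20 61 b1]
D2: mem[0x21..0x24] <- [20 20 61 b1]
D3: mem[0x13..0x18] <- [23 28 60 20 61 b1]
D4: mem[0x01..0x05] <- [b1 79 31 23 28]
query mem[0x21]=0x20, mem[0x0b]=0x23, mem[0x24]=0xb1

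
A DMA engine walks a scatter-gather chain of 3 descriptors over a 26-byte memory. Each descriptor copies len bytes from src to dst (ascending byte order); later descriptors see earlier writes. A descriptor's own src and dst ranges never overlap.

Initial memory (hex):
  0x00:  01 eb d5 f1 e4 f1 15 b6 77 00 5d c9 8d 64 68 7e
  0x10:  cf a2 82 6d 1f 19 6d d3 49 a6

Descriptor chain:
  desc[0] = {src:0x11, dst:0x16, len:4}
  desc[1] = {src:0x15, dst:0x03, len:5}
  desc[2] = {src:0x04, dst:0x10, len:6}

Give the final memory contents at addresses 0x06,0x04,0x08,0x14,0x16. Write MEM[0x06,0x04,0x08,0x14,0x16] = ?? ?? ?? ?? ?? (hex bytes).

#0 dst[0x16+4] := {0xa2,0x82,0x6d,0x1f}
#1 dst[0x03+5] := {0x19,0xa2,0x82,0x6d,0x1f}
#2 dst[0x10+6] := {0xa2,0x82,0x6d,0x1f,0x77,0x00}
query mem[0x06]=0x6d, mem[0x04]=0xa2, mem[0x08]=0x77, mem[0x14]=0x77, mem[0x16]=0xa2

MEM[0x06,0x04,0x08,0x14,0x16] = 6d a2 77 77 a2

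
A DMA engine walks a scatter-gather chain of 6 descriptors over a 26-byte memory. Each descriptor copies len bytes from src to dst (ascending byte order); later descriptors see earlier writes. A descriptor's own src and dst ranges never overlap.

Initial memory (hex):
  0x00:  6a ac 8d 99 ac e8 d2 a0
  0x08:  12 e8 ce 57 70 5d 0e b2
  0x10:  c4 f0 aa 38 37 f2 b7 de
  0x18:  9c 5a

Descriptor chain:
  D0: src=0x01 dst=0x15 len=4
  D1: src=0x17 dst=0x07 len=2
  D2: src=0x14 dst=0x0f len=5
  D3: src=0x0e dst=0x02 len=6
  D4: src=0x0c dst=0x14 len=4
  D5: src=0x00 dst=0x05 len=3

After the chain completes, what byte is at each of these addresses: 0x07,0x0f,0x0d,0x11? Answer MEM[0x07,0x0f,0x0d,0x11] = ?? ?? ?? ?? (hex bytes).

MEM[0x07,0x0f,0x0d,0x11] = 0e 37 5d 8d

  after D0: wrote 4B at 0x15 = ac8d99ac
  after D1: wrote 2B at 0x07 = 99ac
  after D2: wrote 5B at 0x0f = 37ac8d99ac
  after D3: wrote 6B at 0x02 = 0e37ac8d99ac
  after D4: wrote 4B at 0x14 = 705d0e37
  after D5: wrote 3B at 0x05 = 6aac0e
query mem[0x07]=0x0e, mem[0x0f]=0x37, mem[0x0d]=0x5d, mem[0x11]=0x8d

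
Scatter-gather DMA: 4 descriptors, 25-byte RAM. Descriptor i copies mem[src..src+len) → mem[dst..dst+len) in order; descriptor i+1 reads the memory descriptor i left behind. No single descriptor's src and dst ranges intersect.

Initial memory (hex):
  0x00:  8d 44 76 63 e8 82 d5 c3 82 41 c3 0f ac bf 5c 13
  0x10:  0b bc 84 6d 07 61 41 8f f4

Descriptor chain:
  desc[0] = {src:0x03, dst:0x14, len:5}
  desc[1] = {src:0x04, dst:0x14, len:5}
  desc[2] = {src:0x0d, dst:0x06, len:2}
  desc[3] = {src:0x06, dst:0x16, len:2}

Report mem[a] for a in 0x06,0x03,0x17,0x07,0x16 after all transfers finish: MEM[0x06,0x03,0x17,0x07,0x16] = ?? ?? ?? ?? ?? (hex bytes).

MEM[0x06,0x03,0x17,0x07,0x16] = bf 63 5c 5c bf

#0 dst[0x14+5] := {0x63,0xe8,0x82,0xd5,0xc3}
#1 dst[0x14+5] := {0xe8,0x82,0xd5,0xc3,0x82}
#2 dst[0x06+2] := {0xbf,0x5c}
#3 dst[0x16+2] := {0xbf,0x5c}
query mem[0x06]=0xbf, mem[0x03]=0x63, mem[0x17]=0x5c, mem[0x07]=0x5c, mem[0x16]=0xbf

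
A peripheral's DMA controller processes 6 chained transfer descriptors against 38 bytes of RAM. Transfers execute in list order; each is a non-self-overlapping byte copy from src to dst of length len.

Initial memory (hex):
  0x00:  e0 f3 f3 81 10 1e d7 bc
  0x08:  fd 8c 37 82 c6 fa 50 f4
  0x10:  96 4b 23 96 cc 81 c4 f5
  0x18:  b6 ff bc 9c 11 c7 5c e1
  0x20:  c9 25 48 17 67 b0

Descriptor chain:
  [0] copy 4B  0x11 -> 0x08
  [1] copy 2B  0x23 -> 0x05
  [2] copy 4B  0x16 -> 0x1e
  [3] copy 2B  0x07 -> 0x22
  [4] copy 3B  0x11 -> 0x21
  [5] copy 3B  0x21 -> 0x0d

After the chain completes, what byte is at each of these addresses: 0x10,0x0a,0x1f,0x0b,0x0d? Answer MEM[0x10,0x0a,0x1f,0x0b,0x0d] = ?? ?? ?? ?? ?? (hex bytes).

D0: mem[0x08..0x0b] <- [4b 23 96 cc]
D1: mem[0x05..0x06] <- [17 67]
D2: mem[0x1e..0x21] <- [c4 f5 b6 ff]
D3: mem[0x22..0x23] <- [bc 4b]
D4: mem[0x21..0x23] <- [4b 23 96]
D5: mem[0x0d..0x0f] <- [4b 23 96]
query mem[0x10]=0x96, mem[0x0a]=0x96, mem[0x1f]=0xf5, mem[0x0b]=0xcc, mem[0x0d]=0x4b

MEM[0x10,0x0a,0x1f,0x0b,0x0d] = 96 96 f5 cc 4b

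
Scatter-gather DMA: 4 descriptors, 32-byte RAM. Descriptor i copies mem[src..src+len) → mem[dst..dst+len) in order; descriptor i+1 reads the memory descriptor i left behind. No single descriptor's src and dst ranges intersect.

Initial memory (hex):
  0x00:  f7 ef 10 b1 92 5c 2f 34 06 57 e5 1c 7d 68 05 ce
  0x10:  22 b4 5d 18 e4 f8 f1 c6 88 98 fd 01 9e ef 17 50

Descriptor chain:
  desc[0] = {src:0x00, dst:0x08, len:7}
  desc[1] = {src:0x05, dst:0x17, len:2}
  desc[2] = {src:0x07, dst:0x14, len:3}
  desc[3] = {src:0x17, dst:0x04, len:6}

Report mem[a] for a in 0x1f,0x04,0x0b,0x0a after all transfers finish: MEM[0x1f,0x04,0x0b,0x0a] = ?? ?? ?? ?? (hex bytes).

#0 dst[0x08+7] := {0xf7,0xef,0x10,0xb1,0x92,0x5c,0x2f}
#1 dst[0x17+2] := {0x5c,0x2f}
#2 dst[0x14+3] := {0x34,0xf7,0xef}
#3 dst[0x04+6] := {0x5c,0x2f,0x98,0xfd,0x01,0x9e}
query mem[0x1f]=0x50, mem[0x04]=0x5c, mem[0x0b]=0xb1, mem[0x0a]=0x10

MEM[0x1f,0x04,0x0b,0x0a] = 50 5c b1 10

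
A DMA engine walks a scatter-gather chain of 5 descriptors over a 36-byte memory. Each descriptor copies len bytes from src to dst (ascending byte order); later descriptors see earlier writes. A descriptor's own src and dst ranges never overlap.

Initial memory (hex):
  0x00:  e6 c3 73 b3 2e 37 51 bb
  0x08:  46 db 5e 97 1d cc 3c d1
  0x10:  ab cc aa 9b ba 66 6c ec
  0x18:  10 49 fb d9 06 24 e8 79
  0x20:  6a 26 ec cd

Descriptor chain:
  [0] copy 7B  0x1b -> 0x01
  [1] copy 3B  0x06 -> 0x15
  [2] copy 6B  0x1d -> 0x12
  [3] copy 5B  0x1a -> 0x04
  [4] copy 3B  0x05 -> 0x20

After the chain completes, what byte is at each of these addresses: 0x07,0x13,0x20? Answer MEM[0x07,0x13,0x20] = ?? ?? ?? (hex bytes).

MEM[0x07,0x13,0x20] = 24 e8 d9

D0: mem[0x01..0x07] <- [d9 06 24 e8 79 6a 26]
D1: mem[0x15..0x17] <- [6a 26 46]
D2: mem[0x12..0x17] <- [24 e8 79 6a 26 ec]
D3: mem[0x04..0x08] <- [fb d9 06 24 e8]
D4: mem[0x20..0x22] <- [d9 06 24]
query mem[0x07]=0x24, mem[0x13]=0xe8, mem[0x20]=0xd9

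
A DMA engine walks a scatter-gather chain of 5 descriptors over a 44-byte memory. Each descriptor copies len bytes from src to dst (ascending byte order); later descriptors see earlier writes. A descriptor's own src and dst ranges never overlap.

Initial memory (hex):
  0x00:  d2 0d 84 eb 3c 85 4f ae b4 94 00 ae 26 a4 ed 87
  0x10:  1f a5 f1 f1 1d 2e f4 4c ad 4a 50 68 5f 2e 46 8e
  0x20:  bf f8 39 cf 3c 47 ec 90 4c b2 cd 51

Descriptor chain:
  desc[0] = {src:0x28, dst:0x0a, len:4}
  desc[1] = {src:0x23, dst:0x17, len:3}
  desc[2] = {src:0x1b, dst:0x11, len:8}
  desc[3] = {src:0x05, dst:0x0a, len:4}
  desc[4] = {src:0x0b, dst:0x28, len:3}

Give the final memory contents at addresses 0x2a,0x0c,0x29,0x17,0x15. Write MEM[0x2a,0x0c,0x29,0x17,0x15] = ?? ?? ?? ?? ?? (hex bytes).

MEM[0x2a,0x0c,0x29,0x17,0x15] = b4 ae ae f8 8e

#0 dst[0x0a+4] := {0x4c,0xb2,0xcd,0x51}
#1 dst[0x17+3] := {0xcf,0x3c,0x47}
#2 dst[0x11+8] := {0x68,0x5f,0x2e,0x46,0x8e,0xbf,0xf8,0x39}
#3 dst[0x0a+4] := {0x85,0x4f,0xae,0xb4}
#4 dst[0x28+3] := {0x4f,0xae,0xb4}
query mem[0x2a]=0xb4, mem[0x0c]=0xae, mem[0x29]=0xae, mem[0x17]=0xf8, mem[0x15]=0x8e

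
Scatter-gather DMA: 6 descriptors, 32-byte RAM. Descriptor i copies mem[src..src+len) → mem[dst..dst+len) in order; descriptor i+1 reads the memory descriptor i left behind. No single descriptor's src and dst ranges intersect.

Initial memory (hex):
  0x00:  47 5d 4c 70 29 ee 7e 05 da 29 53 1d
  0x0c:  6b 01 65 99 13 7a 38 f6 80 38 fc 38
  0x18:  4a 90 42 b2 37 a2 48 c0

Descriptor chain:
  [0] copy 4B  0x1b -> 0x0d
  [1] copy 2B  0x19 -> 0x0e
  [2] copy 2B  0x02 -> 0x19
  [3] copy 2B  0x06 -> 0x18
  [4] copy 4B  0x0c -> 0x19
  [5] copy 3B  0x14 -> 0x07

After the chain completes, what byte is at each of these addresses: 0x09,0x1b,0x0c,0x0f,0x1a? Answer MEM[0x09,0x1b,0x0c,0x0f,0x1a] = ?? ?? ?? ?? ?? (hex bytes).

[0] 0x1b->0x0d len=4 : b2 37 a2 48
[1] 0x19->0x0e len=2 : 90 42
[2] 0x02->0x19 len=2 : 4c 70
[3] 0x06->0x18 len=2 : 7e 05
[4] 0x0c->0x19 len=4 : 6b b2 90 42
[5] 0x14->0x07 len=3 : 80 38 fc
query mem[0x09]=0xfc, mem[0x1b]=0x90, mem[0x0c]=0x6b, mem[0x0f]=0x42, mem[0x1a]=0xb2

MEM[0x09,0x1b,0x0c,0x0f,0x1a] = fc 90 6b 42 b2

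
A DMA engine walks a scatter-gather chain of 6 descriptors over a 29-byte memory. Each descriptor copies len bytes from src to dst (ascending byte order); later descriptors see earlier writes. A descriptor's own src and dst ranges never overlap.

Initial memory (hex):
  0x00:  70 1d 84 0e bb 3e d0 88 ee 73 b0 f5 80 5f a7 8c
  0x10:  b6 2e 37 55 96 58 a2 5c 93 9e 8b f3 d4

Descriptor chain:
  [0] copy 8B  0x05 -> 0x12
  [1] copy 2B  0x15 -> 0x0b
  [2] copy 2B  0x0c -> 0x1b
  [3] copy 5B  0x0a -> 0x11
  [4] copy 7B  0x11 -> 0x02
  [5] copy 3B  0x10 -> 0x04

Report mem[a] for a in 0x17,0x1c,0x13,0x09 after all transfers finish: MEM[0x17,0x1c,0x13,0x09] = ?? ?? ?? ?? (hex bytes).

MEM[0x17,0x1c,0x13,0x09] = b0 5f 73 73

  after D0: wrote 8B at 0x12 = 3ed088ee73b0f580
  after D1: wrote 2B at 0x0b = ee73
  after D2: wrote 2B at 0x1b = 735f
  after D3: wrote 5B at 0x11 = b0ee735fa7
  after D4: wrote 7B at 0x02 = b0ee735fa773b0
  after D5: wrote 3B at 0x04 = b6b0ee
query mem[0x17]=0xb0, mem[0x1c]=0x5f, mem[0x13]=0x73, mem[0x09]=0x73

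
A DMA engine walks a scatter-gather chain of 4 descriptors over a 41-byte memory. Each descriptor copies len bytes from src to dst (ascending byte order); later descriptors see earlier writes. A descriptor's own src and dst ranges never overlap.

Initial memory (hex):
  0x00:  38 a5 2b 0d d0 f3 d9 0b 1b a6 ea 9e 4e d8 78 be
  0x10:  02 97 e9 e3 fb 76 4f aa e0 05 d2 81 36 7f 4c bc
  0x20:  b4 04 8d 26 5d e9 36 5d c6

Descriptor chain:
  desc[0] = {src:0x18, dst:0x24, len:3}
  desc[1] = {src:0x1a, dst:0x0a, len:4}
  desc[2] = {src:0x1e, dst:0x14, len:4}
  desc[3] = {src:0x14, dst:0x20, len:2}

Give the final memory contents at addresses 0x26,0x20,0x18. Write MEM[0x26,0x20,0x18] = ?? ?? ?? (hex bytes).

  after D0: wrote 3B at 0x24 = e005d2
  after D1: wrote 4B at 0x0a = d281367f
  after D2: wrote 4B at 0x14 = 4cbcb404
  after D3: wrote 2B at 0x20 = 4cbc
query mem[0x26]=0xd2, mem[0x20]=0x4c, mem[0x18]=0xe0

MEM[0x26,0x20,0x18] = d2 4c e0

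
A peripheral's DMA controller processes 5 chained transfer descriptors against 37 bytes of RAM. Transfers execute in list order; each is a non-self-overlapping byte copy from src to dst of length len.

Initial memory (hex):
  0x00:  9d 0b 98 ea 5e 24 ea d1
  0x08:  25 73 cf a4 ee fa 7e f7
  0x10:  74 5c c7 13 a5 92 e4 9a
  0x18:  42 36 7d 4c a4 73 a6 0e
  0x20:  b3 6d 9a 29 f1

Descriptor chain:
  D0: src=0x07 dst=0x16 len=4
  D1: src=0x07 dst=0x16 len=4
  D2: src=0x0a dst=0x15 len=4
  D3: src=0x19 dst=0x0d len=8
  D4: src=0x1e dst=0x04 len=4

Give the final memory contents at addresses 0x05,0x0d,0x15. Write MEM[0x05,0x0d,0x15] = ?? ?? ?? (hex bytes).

[0] 0x07->0x16 len=4 : d1 25 73 cf
[1] 0x07->0x16 len=4 : d1 25 73 cf
[2] 0x0a->0x15 len=4 : cf a4 ee fa
[3] 0x19->0x0d len=8 : cf 7d 4c a4 73 a6 0e b3
[4] 0x1e->0x04 len=4 : a6 0e b3 6d
query mem[0x05]=0x0e, mem[0x0d]=0xcf, mem[0x15]=0xcf

MEM[0x05,0x0d,0x15] = 0e cf cf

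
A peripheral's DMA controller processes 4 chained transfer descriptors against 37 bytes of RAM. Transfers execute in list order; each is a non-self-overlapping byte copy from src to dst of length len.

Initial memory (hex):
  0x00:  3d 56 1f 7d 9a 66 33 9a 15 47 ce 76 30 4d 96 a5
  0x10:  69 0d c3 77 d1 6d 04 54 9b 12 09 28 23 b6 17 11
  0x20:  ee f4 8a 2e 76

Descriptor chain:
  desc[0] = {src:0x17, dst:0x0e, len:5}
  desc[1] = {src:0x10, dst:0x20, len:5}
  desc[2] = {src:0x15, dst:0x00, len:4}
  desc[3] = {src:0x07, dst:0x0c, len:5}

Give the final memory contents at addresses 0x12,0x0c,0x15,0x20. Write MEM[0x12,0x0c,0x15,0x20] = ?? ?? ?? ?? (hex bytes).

MEM[0x12,0x0c,0x15,0x20] = 28 9a 6d 12

  after D0: wrote 5B at 0x0e = 549b120928
  after D1: wrote 5B at 0x20 = 12092877d1
  after D2: wrote 4B at 0x00 = 6d04549b
  after D3: wrote 5B at 0x0c = 9a1547ce76
query mem[0x12]=0x28, mem[0x0c]=0x9a, mem[0x15]=0x6d, mem[0x20]=0x12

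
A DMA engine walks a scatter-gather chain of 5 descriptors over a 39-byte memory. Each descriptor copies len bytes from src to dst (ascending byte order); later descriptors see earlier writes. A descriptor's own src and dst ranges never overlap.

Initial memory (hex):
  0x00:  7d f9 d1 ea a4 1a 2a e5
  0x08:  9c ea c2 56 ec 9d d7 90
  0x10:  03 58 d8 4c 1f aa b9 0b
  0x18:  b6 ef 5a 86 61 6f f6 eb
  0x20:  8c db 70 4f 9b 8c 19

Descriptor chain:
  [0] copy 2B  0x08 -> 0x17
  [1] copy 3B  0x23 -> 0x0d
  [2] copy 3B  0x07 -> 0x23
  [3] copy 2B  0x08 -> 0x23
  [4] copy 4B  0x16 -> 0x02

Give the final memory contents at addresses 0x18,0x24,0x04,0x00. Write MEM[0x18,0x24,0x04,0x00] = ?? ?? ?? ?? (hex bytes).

  after D0: wrote 2B at 0x17 = 9cea
  after D1: wrote 3B at 0x0d = 4f9b8c
  after D2: wrote 3B at 0x23 = e59cea
  after D3: wrote 2B at 0x23 = 9cea
  after D4: wrote 4B at 0x02 = b99ceaef
query mem[0x18]=0xea, mem[0x24]=0xea, mem[0x04]=0xea, mem[0x00]=0x7d

MEM[0x18,0x24,0x04,0x00] = ea ea ea 7d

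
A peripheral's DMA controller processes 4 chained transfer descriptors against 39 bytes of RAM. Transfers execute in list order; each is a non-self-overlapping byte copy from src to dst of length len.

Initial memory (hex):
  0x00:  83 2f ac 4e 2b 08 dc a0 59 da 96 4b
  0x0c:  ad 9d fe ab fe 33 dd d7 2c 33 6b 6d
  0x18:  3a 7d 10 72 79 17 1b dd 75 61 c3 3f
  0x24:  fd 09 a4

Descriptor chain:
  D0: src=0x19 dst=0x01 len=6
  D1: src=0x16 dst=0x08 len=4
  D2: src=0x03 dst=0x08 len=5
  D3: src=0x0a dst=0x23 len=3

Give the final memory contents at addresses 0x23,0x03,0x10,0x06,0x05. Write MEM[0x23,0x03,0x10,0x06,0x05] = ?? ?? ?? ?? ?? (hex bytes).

MEM[0x23,0x03,0x10,0x06,0x05] = 17 72 fe 1b 17

#0 dst[0x01+6] := {0x7d,0x10,0x72,0x79,0x17,0x1b}
#1 dst[0x08+4] := {0x6b,0x6d,0x3a,0x7d}
#2 dst[0x08+5] := {0x72,0x79,0x17,0x1b,0xa0}
#3 dst[0x23+3] := {0x17,0x1b,0xa0}
query mem[0x23]=0x17, mem[0x03]=0x72, mem[0x10]=0xfe, mem[0x06]=0x1b, mem[0x05]=0x17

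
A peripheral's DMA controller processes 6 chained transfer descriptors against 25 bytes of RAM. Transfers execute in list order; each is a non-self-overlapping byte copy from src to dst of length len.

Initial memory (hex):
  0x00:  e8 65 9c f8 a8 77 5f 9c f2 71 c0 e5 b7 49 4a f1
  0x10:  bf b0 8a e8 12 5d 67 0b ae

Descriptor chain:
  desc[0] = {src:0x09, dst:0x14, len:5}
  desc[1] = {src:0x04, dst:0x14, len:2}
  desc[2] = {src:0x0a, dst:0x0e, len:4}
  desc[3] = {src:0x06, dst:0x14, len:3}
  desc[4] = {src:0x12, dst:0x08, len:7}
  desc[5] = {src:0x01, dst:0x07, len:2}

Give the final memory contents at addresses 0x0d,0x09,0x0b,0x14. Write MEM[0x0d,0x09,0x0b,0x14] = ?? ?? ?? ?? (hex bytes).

[0] 0x09->0x14 len=5 : 71 c0 e5 b7 49
[1] 0x04->0x14 len=2 : a8 77
[2] 0x0a->0x0e len=4 : c0 e5 b7 49
[3] 0x06->0x14 len=3 : 5f 9c f2
[4] 0x12->0x08 len=7 : 8a e8 5f 9c f2 b7 49
[5] 0x01->0x07 len=2 : 65 9c
query mem[0x0d]=0xb7, mem[0x09]=0xe8, mem[0x0b]=0x9c, mem[0x14]=0x5f

MEM[0x0d,0x09,0x0b,0x14] = b7 e8 9c 5f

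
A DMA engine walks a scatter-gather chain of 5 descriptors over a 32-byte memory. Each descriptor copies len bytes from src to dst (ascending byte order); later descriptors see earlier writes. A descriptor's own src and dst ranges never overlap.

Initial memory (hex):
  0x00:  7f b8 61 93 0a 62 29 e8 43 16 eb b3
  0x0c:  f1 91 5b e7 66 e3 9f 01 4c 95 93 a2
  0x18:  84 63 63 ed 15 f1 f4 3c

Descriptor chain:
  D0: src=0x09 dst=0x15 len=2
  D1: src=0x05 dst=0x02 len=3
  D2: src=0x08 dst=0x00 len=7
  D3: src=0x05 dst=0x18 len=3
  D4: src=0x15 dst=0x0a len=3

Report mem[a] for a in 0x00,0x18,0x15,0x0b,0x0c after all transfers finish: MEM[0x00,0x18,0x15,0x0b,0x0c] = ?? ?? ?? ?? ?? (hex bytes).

MEM[0x00,0x18,0x15,0x0b,0x0c] = 43 91 16 eb a2

#0 dst[0x15+2] := {0x16,0xeb}
#1 dst[0x02+3] := {0x62,0x29,0xe8}
#2 dst[0x00+7] := {0x43,0x16,0xeb,0xb3,0xf1,0x91,0x5b}
#3 dst[0x18+3] := {0x91,0x5b,0xe8}
#4 dst[0x0a+3] := {0x16,0xeb,0xa2}
query mem[0x00]=0x43, mem[0x18]=0x91, mem[0x15]=0x16, mem[0x0b]=0xeb, mem[0x0c]=0xa2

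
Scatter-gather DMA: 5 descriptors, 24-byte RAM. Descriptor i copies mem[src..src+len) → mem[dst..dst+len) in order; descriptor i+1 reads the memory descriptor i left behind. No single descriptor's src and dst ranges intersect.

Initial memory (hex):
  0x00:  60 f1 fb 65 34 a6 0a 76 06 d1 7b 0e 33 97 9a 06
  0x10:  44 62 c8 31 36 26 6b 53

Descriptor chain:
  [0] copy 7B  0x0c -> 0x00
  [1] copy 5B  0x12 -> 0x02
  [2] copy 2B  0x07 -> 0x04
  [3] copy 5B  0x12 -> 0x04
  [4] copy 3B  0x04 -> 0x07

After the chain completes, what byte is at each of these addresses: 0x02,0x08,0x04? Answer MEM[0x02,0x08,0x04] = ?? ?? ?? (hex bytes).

[0] 0x0c->0x00 len=7 : 33 97 9a 06 44 62 c8
[1] 0x12->0x02 len=5 : c8 31 36 26 6b
[2] 0x07->0x04 len=2 : 76 06
[3] 0x12->0x04 len=5 : c8 31 36 26 6b
[4] 0x04->0x07 len=3 : c8 31 36
query mem[0x02]=0xc8, mem[0x08]=0x31, mem[0x04]=0xc8

MEM[0x02,0x08,0x04] = c8 31 c8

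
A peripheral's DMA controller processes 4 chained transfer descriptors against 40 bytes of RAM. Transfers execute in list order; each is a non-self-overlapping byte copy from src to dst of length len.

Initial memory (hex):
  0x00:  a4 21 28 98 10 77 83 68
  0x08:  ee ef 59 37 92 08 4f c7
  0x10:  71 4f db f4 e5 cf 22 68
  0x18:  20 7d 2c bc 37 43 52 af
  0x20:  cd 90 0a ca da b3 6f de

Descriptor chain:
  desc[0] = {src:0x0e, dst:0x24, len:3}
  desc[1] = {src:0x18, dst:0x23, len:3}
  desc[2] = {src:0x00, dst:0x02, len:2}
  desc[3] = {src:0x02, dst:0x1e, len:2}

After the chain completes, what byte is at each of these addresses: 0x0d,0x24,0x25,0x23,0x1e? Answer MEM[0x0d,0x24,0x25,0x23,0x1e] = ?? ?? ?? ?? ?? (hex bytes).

MEM[0x0d,0x24,0x25,0x23,0x1e] = 08 7d 2c 20 a4

#0 dst[0x24+3] := {0x4f,0xc7,0x71}
#1 dst[0x23+3] := {0x20,0x7d,0x2c}
#2 dst[0x02+2] := {0xa4,0x21}
#3 dst[0x1e+2] := {0xa4,0x21}
query mem[0x0d]=0x08, mem[0x24]=0x7d, mem[0x25]=0x2c, mem[0x23]=0x20, mem[0x1e]=0xa4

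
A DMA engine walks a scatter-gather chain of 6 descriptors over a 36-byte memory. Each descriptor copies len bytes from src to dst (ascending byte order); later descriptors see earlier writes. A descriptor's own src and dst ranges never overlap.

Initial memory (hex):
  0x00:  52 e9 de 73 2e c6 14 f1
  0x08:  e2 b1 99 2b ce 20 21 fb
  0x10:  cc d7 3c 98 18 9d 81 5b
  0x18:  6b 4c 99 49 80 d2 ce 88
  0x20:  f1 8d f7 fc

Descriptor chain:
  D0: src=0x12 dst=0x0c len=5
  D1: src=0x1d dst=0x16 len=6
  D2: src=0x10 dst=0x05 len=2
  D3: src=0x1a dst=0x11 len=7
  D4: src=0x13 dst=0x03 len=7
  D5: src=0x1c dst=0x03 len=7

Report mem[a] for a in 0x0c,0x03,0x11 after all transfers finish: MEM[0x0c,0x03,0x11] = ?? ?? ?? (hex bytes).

D0: mem[0x0c..0x10] <- [3c 98 18 9d 81]
D1: mem[0x16..0x1b] <- [d2 ce 88 f1 8d f7]
D2: mem[0x05..0x06] <- [81 d7]
D3: mem[0x11..0x17] <- [8d f7 80 d2 ce 88 f1]
D4: mem[0x03..0x09] <- [80 d2 ce 88 f1 88 f1]
D5: mem[0x03..0x09] <- [80 d2 ce 88 f1 8d f7]
query mem[0x0c]=0x3c, mem[0x03]=0x80, mem[0x11]=0x8d

MEM[0x0c,0x03,0x11] = 3c 80 8d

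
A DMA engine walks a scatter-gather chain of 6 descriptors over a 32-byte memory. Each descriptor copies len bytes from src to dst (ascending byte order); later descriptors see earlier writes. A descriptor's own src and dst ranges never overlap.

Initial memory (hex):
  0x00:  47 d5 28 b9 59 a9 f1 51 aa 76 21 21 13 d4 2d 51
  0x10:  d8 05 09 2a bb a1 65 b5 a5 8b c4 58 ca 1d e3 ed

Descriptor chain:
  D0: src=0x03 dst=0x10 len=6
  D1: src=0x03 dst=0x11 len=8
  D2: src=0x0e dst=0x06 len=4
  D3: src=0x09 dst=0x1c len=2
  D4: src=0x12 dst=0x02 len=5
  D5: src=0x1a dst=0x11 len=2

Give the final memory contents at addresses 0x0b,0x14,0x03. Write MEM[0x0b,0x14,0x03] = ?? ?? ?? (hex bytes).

[0] 0x03->0x10 len=6 : b9 59 a9 f1 51 aa
[1] 0x03->0x11 len=8 : b9 59 a9 f1 51 aa 76 21
[2] 0x0e->0x06 len=4 : 2d 51 b9 b9
[3] 0x09->0x1c len=2 : b9 21
[4] 0x12->0x02 len=5 : 59 a9 f1 51 aa
[5] 0x1a->0x11 len=2 : c4 58
query mem[0x0b]=0x21, mem[0x14]=0xf1, mem[0x03]=0xa9

MEM[0x0b,0x14,0x03] = 21 f1 a9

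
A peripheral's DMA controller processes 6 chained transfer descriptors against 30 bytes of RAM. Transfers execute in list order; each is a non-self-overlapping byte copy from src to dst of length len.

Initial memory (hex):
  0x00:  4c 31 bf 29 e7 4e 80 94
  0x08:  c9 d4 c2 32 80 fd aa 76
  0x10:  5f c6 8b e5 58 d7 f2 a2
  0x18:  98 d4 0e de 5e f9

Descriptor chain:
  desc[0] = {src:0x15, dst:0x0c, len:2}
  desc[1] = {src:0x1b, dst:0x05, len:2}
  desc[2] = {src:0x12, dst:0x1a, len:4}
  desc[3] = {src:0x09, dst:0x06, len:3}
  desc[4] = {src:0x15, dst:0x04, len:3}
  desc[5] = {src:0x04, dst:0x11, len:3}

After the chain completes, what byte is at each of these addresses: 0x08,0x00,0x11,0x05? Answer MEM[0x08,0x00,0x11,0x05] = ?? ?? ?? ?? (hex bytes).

  after D0: wrote 2B at 0x0c = d7f2
  after D1: wrote 2B at 0x05 = de5e
  after D2: wrote 4B at 0x1a = 8be558d7
  after D3: wrote 3B at 0x06 = d4c232
  after D4: wrote 3B at 0x04 = d7f2a2
  after D5: wrote 3B at 0x11 = d7f2a2
query mem[0x08]=0x32, mem[0x00]=0x4c, mem[0x11]=0xd7, mem[0x05]=0xf2

MEM[0x08,0x00,0x11,0x05] = 32 4c d7 f2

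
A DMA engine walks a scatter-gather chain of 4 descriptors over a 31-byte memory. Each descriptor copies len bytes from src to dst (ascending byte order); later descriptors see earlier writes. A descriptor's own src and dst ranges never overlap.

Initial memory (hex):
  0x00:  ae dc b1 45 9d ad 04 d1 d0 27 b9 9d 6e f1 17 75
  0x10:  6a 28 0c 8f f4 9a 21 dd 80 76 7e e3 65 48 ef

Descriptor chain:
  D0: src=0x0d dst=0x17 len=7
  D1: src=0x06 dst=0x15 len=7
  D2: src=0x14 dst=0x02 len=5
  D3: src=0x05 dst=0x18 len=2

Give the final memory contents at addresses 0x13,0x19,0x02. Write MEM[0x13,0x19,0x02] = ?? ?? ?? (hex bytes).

MEM[0x13,0x19,0x02] = 8f 27 f4

#0 dst[0x17+7] := {0xf1,0x17,0x75,0x6a,0x28,0x0c,0x8f}
#1 dst[0x15+7] := {0x04,0xd1,0xd0,0x27,0xb9,0x9d,0x6e}
#2 dst[0x02+5] := {0xf4,0x04,0xd1,0xd0,0x27}
#3 dst[0x18+2] := {0xd0,0x27}
query mem[0x13]=0x8f, mem[0x19]=0x27, mem[0x02]=0xf4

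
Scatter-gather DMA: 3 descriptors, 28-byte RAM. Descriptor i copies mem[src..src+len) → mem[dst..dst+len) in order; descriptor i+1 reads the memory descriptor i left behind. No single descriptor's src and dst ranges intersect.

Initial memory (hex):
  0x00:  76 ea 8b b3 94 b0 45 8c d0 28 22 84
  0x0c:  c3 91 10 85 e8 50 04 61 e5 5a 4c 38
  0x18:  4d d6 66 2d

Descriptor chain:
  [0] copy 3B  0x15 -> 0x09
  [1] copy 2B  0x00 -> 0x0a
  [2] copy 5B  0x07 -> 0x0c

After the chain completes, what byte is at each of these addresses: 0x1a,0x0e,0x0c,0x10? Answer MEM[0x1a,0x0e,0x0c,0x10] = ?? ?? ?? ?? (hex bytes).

MEM[0x1a,0x0e,0x0c,0x10] = 66 5a 8c ea

  after D0: wrote 3B at 0x09 = 5a4c38
  after D1: wrote 2B at 0x0a = 76ea
  after D2: wrote 5B at 0x0c = 8cd05a76ea
query mem[0x1a]=0x66, mem[0x0e]=0x5a, mem[0x0c]=0x8c, mem[0x10]=0xea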